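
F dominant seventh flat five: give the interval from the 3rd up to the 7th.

F7b5 (F dominant seventh flat five) is spelled F-A-Cb-Eb.
So we need the interval from A up to Eb.
5 letter names make it a fifth; at 6 semitones (a half step narrower than perfect) the quality is diminished.
That tritone between 3rd and 7th is what gives the dominant seventh its pull toward resolution.

diminished fifth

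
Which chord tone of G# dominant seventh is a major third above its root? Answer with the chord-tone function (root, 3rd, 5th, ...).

3rd

G#7 (G# dominant seventh) is spelled G#, B#, D#, F#.
The root is G#. A major third above G# is B#.
B# is the chord's 3rd.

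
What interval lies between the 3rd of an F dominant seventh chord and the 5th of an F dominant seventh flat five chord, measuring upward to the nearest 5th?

The 3rd of F dominant seventh is A; the 5th of F dominant seventh flat five is C♭.
From A to C♭: 2 semitones over a third = diminished.

diminished 3rd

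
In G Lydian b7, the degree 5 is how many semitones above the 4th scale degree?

1

The scale is G A B C# D E F.
C# up to D is a minor second — 1 semitone.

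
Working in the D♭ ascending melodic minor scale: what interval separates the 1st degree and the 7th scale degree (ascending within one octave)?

M7

Spelling the D♭ ascending melodic minor scale: D♭ E♭ F♭ G♭ A♭ B♭ C.
That puts D♭ below C.
D♭ up to C spans 7 letter names and 11 semitones — a major seventh.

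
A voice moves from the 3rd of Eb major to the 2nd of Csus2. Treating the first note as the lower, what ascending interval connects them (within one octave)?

perfect fifth

Eb major has G as its 3rd, and Csus2 has D as its 2nd.
Counting 5 letters and 7 half steps from G gives a perfect fifth.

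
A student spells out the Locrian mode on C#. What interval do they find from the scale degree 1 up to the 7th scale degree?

Spelling the Locrian mode on C#: C# D E F# G A B.
So we need the interval from C# up to B.
From C# to B: 10 semitones over a seventh = minor.

minor 7th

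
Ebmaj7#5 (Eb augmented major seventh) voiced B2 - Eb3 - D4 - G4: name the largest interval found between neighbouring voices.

Adjacent intervals: B2→Eb3 = diminished fourth; Eb3→D4 = major seventh; D4→G4 = perfect fourth.
The largest is Eb3 to D4, a major seventh (11 semitones).

major seventh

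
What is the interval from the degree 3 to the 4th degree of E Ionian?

minor second

Spelling E Ionian: E F# G# A B C# D#.
Degree 3 = G#; scale degree 4 = A.
2 letter names make it a second; at 1 semitone (a half step narrower than major) the quality is minor.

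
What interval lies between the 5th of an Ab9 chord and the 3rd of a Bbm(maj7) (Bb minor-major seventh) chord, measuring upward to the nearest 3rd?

Ab9 has Eb as its 5th, and Bbm(maj7) (Bb minor-major seventh) has Db as its 3rd.
7 letter names make it a seventh; at 10 semitones (a half step narrower than major) the quality is minor.

m7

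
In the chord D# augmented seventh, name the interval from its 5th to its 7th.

D#+7 (D# augmented seventh): D#-F##-A##-C#.
So we need the interval from A## up to C#.
A## up to C# is 2 semitones, a whole step narrower than a major third, so the interval is diminished.

diminished third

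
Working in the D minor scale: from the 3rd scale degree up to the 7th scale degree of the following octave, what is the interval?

The scale runs D E F G A B♭ C.
3rd scale degree = F; 7th degree (up an octave) = C.
F up to C spans 12 letter names and 19 semitones — a perfect twelfth.

P12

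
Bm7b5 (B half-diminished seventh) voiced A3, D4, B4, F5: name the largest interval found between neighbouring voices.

Adjacent intervals: A3→D4 = perfect fourth; D4→B4 = major sixth; B4→F5 = diminished fifth.
The largest is D4 to B4, a major sixth (9 semitones).

major 6th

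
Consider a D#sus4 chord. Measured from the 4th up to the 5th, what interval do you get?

major 2nd

Spelling the chord: D# G# A#.
4th = G#; 5th = A#.
Counting 2 letters and 2 half steps from G# gives a major second.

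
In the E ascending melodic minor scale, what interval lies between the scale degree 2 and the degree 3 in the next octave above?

E melodic minor: E F♯ G A B C♯ D♯.
That puts F♯ below G.
9 letter names make it a ninth; at 13 semitones (a half step narrower than major) the quality is minor.

minor ninth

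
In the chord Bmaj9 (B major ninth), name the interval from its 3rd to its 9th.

The chord tones of Bmaj9 (B major ninth) are B–D#–F#–A#–C#.
So we need the interval from D# up to C#.
From D# to C#: 10 semitones over a seventh = minor.

minor seventh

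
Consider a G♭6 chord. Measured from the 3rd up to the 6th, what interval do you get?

G♭6 (G♭ major sixth) is spelled G♭ B♭ D♭ E♭.
3rd = B♭; 6th = E♭.
Counting 4 letters and 5 half steps from B♭ gives a perfect fourth.

P4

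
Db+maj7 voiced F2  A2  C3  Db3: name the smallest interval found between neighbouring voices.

minor second

Adjacent intervals: F2→A2 = major third; A2→C3 = minor third; C3→Db3 = minor second.
The smallest is C3 to Db3, a minor second (1 semitone).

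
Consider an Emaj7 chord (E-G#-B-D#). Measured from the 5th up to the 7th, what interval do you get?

major third

That puts B below D#.
From B to D# is 4 semitones, exactly the major third.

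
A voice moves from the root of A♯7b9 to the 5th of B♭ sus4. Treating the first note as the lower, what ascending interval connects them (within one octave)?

The root of A♯7b9 is A♯; the 5th of B♭ sus4 is F.
From A♯ to F: 7 semitones over a sixth = diminished.

diminished 6th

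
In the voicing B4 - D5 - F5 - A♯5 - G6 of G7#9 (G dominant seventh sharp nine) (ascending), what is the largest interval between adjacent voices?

diminished seventh

Adjacent intervals: B4→D5 = minor third; D5→F5 = minor third; F5→A♯5 = augmented third; A♯5→G6 = diminished seventh.
The largest is A♯5 to G6, a diminished seventh (9 semitones).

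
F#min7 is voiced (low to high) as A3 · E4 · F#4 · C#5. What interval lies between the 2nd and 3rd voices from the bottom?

major 2nd

Those voices are E4 and F#4.
From E to F# is 2 semitones, exactly the major second.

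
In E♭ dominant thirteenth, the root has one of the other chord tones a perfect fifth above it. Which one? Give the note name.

Bb

The chord tones of E♭ dominant thirteenth are E♭-G-B♭-D♭-F-C.
The root is E♭. A perfect fifth above E♭ is B♭.
B♭ is the chord's 5th.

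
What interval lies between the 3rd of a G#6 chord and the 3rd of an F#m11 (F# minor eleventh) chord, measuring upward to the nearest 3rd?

diminished seventh

The 3rd of G#6 is B#; the 3rd of F#m11 (F# minor eleventh) is A.
7 letter names make it a seventh; at 9 semitones (a whole step narrower than major) the quality is diminished.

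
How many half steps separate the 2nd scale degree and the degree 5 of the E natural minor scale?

5

The scale is E F# G A B C D.
F# up to B is a perfect fourth — 5 semitones.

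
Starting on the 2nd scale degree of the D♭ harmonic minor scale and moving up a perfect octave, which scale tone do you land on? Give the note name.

Eb

The scale is D♭ E♭ F♭ G♭ A♭ B𝄫 C.
The 2nd scale degree is E♭; a perfect octave above that is E♭ — scale degree 2.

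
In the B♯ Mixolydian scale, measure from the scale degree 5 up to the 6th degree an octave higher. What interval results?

major ninth

B♯ mixolydian: B♯ C𝄪 D𝄪 E♯ F𝄪 G𝄪 A♯.
So we need the interval from F𝄪 up to G𝄪.
F𝄪 up to G𝄪 spans 9 letter names and 14 semitones — a major ninth.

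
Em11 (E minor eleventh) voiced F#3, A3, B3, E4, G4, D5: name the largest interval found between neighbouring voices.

Adjacent intervals: F#3→A3 = minor third; A3→B3 = major second; B3→E4 = perfect fourth; E4→G4 = minor third; G4→D5 = perfect fifth.
The largest is G4 to D5, a perfect fifth (7 semitones).

perfect fifth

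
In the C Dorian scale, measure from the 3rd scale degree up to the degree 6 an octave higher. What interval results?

augmented 11th

C dorian: C D Eb F G A Bb.
The 3rd scale degree is Eb and the 6th degree (up an octave) is A.
Eb up to A is 18 semitones, a half step wider than a perfect eleventh, so the interval is augmented.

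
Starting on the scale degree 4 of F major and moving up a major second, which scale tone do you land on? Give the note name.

C

The scale is F G A B♭ C D E.
The scale degree 4 is B♭; a major second above that is C — scale degree 5.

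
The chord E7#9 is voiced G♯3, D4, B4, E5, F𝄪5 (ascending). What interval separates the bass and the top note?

The outer voices are G♯3 and F𝄪5.
From G♯ to F𝄪 is 23 semitones, exactly the major fourteenth.

major fourteenth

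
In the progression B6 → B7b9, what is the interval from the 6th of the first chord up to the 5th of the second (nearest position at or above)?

minor seventh

The 6th of B6 is G#; the 5th of B7b9 is F#.
7 letter names make it a seventh; at 10 semitones (a half step narrower than major) the quality is minor.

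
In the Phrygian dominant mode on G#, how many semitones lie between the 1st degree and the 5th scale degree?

The scale is G# A B# C# D# E F#.
G# up to D# is a perfect fifth — 7 semitones.

7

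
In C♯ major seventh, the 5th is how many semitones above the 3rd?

C♯ major seventh: C♯–E♯–G♯–B♯.
E♯ to G♯ is a minor third: 3 semitones.

3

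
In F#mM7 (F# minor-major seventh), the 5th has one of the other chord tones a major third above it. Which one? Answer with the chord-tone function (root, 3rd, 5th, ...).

7th

F#m(maj7) (F# minor-major seventh) is spelled F#–A–C#–E#.
The 5th is C#. A major third above C# is E#.
E# is the chord's 7th.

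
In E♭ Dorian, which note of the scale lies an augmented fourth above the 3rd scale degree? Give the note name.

The scale is E♭ F G♭ A♭ B♭ C D♭.
The 3rd scale degree is G♭; an augmented fourth above that is C — scale degree 6.

C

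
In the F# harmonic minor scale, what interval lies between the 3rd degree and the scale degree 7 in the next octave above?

augmented twelfth

Spelling the F# harmonic minor scale: F# G# A B C# D E#.
That puts A below E#.
A up to E# is 20 semitones, a half step wider than a perfect twelfth, so the interval is augmented.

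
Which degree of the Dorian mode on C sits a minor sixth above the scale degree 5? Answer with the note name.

The scale is C D Eb F G A Bb.
The scale degree 5 is G; a minor sixth above that is Eb — scale degree 3.

Eb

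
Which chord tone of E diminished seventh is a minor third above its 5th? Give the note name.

Edim7 (E diminished seventh) is spelled E-G-B♭-D♭.
The 5th is B♭. A minor third above B♭ is D♭.
D♭ is the chord's 7th.

Db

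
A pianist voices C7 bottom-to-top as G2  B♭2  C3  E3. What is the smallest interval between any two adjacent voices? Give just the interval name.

Adjacent intervals: G2→B♭2 = minor third; B♭2→C3 = major second; C3→E3 = major third.
The smallest is B♭2 to C3, a major second (2 semitones).

major second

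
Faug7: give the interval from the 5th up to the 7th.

diminished third

Spelling the chord: F, A, C#, Eb.
That puts C# below Eb.
From C# to Eb: 2 semitones over a third = diminished.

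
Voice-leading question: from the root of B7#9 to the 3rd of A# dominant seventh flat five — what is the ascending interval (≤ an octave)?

The root of B7#9 is B; the 3rd of A# dominant seventh flat five is C##.
2 letter names make it a second; at 3 semitones (a half step wider than major) the quality is augmented.

augmented 2nd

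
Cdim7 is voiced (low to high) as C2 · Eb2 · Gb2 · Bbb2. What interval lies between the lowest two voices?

Those voices are C2 and Eb2.
3 letter names make it a third; at 3 semitones (a half step narrower than major) the quality is minor.

minor 3rd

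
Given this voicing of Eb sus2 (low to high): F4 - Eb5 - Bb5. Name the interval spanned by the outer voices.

The outer voices are F4 and Bb5.
Counting 11 letters and 17 half steps from F gives a perfect eleventh.

perfect 11th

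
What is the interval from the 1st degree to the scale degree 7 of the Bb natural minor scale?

Spelling the Bb natural minor scale: Bb C Db Eb F Gb Ab.
That puts Bb below Ab.
From Bb to Ab: 10 semitones over a seventh = minor.

m7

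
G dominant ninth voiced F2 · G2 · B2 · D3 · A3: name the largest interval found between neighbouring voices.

Adjacent intervals: F2→G2 = major second; G2→B2 = major third; B2→D3 = minor third; D3→A3 = perfect fifth.
The largest is D3 to A3, a perfect fifth (7 semitones).

perfect 5th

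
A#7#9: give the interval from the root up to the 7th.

minor seventh

A#7#9: A#, C##, E#, G#, B##.
So we need the interval from A# up to G#.
7 letter names make it a seventh; at 10 semitones (a half step narrower than major) the quality is minor.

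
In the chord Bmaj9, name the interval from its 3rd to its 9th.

B major ninth is spelled B–D#–F#–A#–C#.
That puts D# below C#.
7 letter names make it a seventh; at 10 semitones (a half step narrower than major) the quality is minor.

minor seventh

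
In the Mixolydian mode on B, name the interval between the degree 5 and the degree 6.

major second

Spelling the Mixolydian mode on B: B C# D# E F# G# A.
The degree 5 is F# and the 6th scale degree is G#.
From F# to G# is 2 semitones, exactly the major second.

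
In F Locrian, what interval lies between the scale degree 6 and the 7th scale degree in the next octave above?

major ninth

F locrian: F Gb Ab Bb Cb Db Eb.
That puts Db below Eb.
Db up to Eb spans 9 letter names and 14 semitones — a major ninth.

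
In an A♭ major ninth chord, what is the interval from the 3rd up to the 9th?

minor 7th

A♭ major ninth: A♭ C E♭ G B♭.
That puts C below B♭.
C up to B♭ is 10 semitones, a half step narrower than a major seventh, so the interval is minor.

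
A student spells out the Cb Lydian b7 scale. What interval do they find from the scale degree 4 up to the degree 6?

minor 3rd

Spelling the Cb Lydian b7 scale: Cb Db Eb F Gb Ab Bbb.
The scale degree 4 is F and the scale degree 6 is Ab.
3 letter names make it a third; at 3 semitones (a half step narrower than major) the quality is minor.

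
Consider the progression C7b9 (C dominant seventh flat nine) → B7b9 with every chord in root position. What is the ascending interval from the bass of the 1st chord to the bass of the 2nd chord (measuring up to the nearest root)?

major seventh

The roots are C and B.
C up to B spans 7 letter names and 11 semitones — a major seventh.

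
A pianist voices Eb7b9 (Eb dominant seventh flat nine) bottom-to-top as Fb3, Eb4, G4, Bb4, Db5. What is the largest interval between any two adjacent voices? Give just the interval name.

Adjacent intervals: Fb3→Eb4 = major seventh; Eb4→G4 = major third; G4→Bb4 = minor third; Bb4→Db5 = minor third.
The largest is Fb3 to Eb4, a major seventh (11 semitones).

major seventh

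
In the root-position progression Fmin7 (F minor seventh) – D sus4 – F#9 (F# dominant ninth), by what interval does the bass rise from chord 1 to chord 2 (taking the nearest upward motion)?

M6

The roots are F and D.
Counting 6 letters and 9 half steps from F gives a major sixth.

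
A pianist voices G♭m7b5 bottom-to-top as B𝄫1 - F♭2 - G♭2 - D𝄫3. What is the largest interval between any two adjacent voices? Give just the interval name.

perfect fifth

Adjacent intervals: B𝄫1→F♭2 = perfect fifth; F♭2→G♭2 = major second; G♭2→D𝄫3 = diminished fifth.
The largest is B𝄫1 to F♭2, a perfect fifth (7 semitones).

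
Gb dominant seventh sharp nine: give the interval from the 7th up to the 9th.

Gb dominant seventh sharp nine is spelled Gb-Bb-Db-Fb-A.
The 7th is Fb and the 9th is A.
Fb up to A is 5 semitones, a half step wider than a major third, so the interval is augmented.

A3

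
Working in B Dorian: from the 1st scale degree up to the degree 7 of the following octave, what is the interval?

B dorian: B C♯ D E F♯ G♯ A.
So we need the interval from B up to A.
14 letter names make it a fourteenth; at 22 semitones (a half step narrower than major) the quality is minor.

m14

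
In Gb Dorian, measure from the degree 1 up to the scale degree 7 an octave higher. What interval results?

The scale runs Gb Ab Bbb Cb Db Eb Fb.
Degree 1 = Gb; scale degree 7 (up an octave) = Fb.
From Gb to Fb: 22 semitones over a fourteenth = minor.

minor fourteenth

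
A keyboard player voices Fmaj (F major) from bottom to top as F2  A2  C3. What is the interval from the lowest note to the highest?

The outer voices are F2 and C3.
Counting 5 letters and 7 half steps from F gives a perfect fifth.

perfect 5th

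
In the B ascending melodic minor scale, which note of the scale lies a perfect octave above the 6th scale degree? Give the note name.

The scale is B C# D E F# G# A#.
The 6th scale degree is G#; a perfect octave above that is G# — scale degree 6.

G#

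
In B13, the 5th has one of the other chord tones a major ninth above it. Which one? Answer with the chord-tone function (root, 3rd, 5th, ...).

13th

The chord tones of B13 are B-D#-F#-A-C#-G#.
The 5th is F#. A major ninth above F# is G#.
G# is the chord's 13th.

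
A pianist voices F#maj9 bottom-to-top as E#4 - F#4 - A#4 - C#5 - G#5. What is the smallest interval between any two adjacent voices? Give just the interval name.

Adjacent intervals: E#4→F#4 = minor second; F#4→A#4 = major third; A#4→C#5 = minor third; C#5→G#5 = perfect fifth.
The smallest is E#4 to F#4, a minor second (1 semitone).

minor second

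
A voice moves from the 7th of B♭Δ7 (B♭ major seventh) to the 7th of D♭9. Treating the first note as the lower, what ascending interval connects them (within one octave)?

d3

B♭Δ7 (B♭ major seventh) has A as its 7th, and D♭9 has C♭ as its 7th.
From A to C♭: 2 semitones over a third = diminished.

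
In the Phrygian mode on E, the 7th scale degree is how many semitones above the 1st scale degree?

The scale is E F G A B C D.
E up to D is a minor seventh — 10 semitones.

10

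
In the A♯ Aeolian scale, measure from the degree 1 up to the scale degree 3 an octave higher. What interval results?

Spelling the A♯ Aeolian scale: A♯ B♯ C♯ D♯ E♯ F♯ G♯.
Degree 1 = A♯; 3rd degree (up an octave) = C♯.
A♯ up to C♯ is 15 semitones, a half step narrower than a major tenth, so the interval is minor.

minor tenth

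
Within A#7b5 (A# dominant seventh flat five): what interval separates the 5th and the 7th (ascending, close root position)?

major 3rd

A#7b5: A#, C##, E, G#.
So we need the interval from E up to G#.
E up to G# spans 3 letter names and 4 semitones — a major third.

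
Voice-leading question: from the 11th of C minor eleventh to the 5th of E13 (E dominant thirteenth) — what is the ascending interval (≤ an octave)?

C minor eleventh has F as its 11th, and E13 (E dominant thirteenth) has B as its 5th.
4 letter names make it a fourth; at 6 semitones (a half step wider than perfect) the quality is augmented.

augmented fourth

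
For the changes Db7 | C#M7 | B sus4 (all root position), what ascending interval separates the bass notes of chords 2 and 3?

The roots are C# and B.
From C# to B: 10 semitones over a seventh = minor.

minor seventh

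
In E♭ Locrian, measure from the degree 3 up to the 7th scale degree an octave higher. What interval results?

perfect twelfth

The scale runs E♭ F♭ G♭ A♭ B𝄫 C♭ D♭.
That puts G♭ below D♭.
From G♭ to D♭ is 19 semitones, exactly the perfect twelfth.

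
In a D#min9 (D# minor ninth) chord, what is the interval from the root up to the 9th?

Spelling the chord: D# F# A# C# E#.
So we need the interval from D# up to E#.
D# up to E# spans 9 letter names and 14 semitones — a major ninth.

major ninth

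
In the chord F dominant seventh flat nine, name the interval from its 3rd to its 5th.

minor third

F7b9: F, A, C, E♭, G♭.
3rd = A; 5th = C.
3 letter names make it a third; at 3 semitones (a half step narrower than major) the quality is minor.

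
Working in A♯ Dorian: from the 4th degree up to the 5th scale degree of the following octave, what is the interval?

A♯ dorian: A♯ B♯ C♯ D♯ E♯ F𝄪 G♯.
4th degree = D♯; 5th degree (up an octave) = E♯.
From D♯ to E♯ is 14 semitones, exactly the major ninth.

major ninth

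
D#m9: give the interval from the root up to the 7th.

D#min9 is spelled D#, F#, A#, C#, E#.
Root = D#; 7th = C#.
From D# to C#: 10 semitones over a seventh = minor.

minor seventh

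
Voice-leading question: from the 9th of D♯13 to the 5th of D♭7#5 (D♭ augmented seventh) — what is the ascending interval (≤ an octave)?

D♯13 has E♯ as its 9th, and D♭7#5 (D♭ augmented seventh) has A as its 5th.
4 letter names make it a fourth; at 4 semitones (a half step narrower than perfect) the quality is diminished.

diminished fourth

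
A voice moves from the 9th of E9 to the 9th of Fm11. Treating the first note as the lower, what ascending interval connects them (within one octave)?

E9 has F♯ as its 9th, and Fm11 has G as its 9th.
From F♯ to G: 1 semitone over a second = minor.

minor second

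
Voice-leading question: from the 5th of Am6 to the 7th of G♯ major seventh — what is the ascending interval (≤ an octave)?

augmented second

The 5th of Am6 is E; the 7th of G♯ major seventh is F𝄪.
From E to F𝄪: 3 semitones over a second = augmented.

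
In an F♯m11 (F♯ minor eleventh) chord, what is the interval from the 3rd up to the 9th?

major 7th

The chord tones of F♯ minor eleventh are F♯ A C♯ E G♯ B.
So we need the interval from A up to G♯.
From A to G♯ is 11 semitones, exactly the major seventh.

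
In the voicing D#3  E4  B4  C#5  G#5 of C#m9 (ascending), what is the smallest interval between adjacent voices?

Adjacent intervals: D#3→E4 = minor ninth; E4→B4 = perfect fifth; B4→C#5 = major second; C#5→G#5 = perfect fifth.
The smallest is B4 to C#5, a major second (2 semitones).

major second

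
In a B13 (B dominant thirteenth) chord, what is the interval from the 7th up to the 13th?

major seventh

Spelling the chord: B-D♯-F♯-A-C♯-G♯.
7th = A; 13th = G♯.
Counting 7 letters and 11 half steps from A gives a major seventh.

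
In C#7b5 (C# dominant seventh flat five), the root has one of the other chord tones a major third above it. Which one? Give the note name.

E#

C#7b5 (C# dominant seventh flat five): C#–E#–G–B.
The root is C#. A major third above C# is E#.
E# is the chord's 3rd.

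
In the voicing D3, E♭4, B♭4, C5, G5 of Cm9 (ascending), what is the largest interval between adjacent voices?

Adjacent intervals: D3→E♭4 = minor ninth; E♭4→B♭4 = perfect fifth; B♭4→C5 = major second; C5→G5 = perfect fifth.
The largest is D3 to E♭4, a minor ninth (13 semitones).

m9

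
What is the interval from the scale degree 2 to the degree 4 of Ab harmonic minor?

minor third

Ab harmonic minor: Ab Bb Cb Db Eb Fb G.
That puts Bb below Db.
Bb up to Db is 3 semitones, a half step narrower than a major third, so the interval is minor.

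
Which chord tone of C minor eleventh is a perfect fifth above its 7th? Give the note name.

The chord tones of Cm11 are C Eb G Bb D F.
The 7th is Bb. A perfect fifth above Bb is F.
F is the chord's 11th.

F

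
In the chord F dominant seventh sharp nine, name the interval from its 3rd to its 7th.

The chord tones of F dominant seventh sharp nine are F-A-C-Eb-G#.
That puts A below Eb.
A up to Eb is 6 semitones, a half step narrower than a perfect fifth, so the interval is diminished.
That tritone between 3rd and 7th is what gives the dominant seventh its pull toward resolution.

diminished fifth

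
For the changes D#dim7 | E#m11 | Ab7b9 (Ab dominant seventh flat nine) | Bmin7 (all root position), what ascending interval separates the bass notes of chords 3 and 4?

augmented 2nd

The roots are Ab and B.
2 letter names make it a second; at 3 semitones (a half step wider than major) the quality is augmented.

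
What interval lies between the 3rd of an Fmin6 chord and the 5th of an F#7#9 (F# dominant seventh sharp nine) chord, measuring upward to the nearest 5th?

The 3rd of Fmin6 is Ab; the 5th of F#7#9 (F# dominant seventh sharp nine) is C#.
Ab up to C# is 5 semitones, a half step wider than a major third, so the interval is augmented.

augmented 3rd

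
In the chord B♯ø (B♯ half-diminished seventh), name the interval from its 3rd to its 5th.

Spelling the chord: B♯, D♯, F♯, A♯.
The 3rd is D♯ and the 5th is F♯.
From D♯ to F♯: 3 semitones over a third = minor.

minor third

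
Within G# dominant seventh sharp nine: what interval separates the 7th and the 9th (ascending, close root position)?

augmented third

G#7#9 is spelled G# B# D# F# A##.
7th = F#; 9th = A##.
From F# to A##: 5 semitones over a third = augmented.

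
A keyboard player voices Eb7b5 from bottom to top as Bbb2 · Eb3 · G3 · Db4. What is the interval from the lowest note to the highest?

M10

The outer voices are Bbb2 and Db4.
From Bbb to Db is 16 semitones, exactly the major tenth.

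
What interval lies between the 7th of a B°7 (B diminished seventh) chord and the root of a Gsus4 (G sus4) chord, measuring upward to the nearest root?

major seventh

The 7th of B°7 (B diminished seventh) is Ab; the root of Gsus4 (G sus4) is G.
From Ab to G is 11 semitones, exactly the major seventh.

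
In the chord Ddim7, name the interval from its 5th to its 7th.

Spelling the chord: D–F–A♭–C♭.
That puts A♭ below C♭.
From A♭ to C♭: 3 semitones over a third = minor.

minor third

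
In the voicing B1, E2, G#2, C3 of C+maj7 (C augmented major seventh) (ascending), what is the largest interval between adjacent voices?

Adjacent intervals: B1→E2 = perfect fourth; E2→G#2 = major third; G#2→C3 = diminished fourth.
The largest is B1 to E2, a perfect fourth (5 semitones).

perfect 4th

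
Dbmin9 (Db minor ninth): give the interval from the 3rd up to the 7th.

Spelling the chord: Db Fb Ab Cb Eb.
So we need the interval from Fb up to Cb.
Fb up to Cb spans 5 letter names and 7 semitones — a perfect fifth.

perfect 5th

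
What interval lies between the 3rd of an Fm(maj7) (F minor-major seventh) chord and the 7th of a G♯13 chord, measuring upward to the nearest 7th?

augmented sixth

Fm(maj7) (F minor-major seventh) has A♭ as its 3rd, and G♯13 has F♯ as its 7th.
From A♭ to F♯: 10 semitones over a sixth = augmented.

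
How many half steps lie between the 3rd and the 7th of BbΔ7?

Bbmaj7 (Bb major seventh) is spelled Bb D F A.
D to A is a perfect fifth: 7 semitones.

7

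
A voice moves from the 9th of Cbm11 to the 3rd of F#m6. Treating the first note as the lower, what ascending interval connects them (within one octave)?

Cbm11 has Db as its 9th, and F#m6 has A as its 3rd.
5 letter names make it a fifth; at 8 semitones (a half step wider than perfect) the quality is augmented.

augmented fifth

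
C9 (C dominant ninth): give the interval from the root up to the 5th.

The chord tones of C9 are C-E-G-B♭-D.
That puts C below G.
Counting 5 letters and 7 half steps from C gives a perfect fifth.

perfect 5th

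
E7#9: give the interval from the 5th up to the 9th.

The chord tones of E7#9 are E G# B D F##.
That puts B below F##.
B up to F## is 8 semitones, a half step wider than a perfect fifth, so the interval is augmented.

augmented fifth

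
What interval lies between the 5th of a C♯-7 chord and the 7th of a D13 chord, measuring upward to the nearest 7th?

diminished 4th

The 5th of C♯-7 is G♯; the 7th of D13 is C.
G♯ up to C is 4 semitones, a half step narrower than a perfect fourth, so the interval is diminished.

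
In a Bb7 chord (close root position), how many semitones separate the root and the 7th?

10

The chord tones of Bb7 (Bb dominant seventh) are Bb–D–F–Ab.
Bb to Ab is a minor seventh: 10 semitones.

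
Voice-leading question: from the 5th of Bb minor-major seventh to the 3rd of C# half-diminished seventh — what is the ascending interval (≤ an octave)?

M7

The 5th of Bb minor-major seventh is F; the 3rd of C# half-diminished seventh is E.
From F to E is 11 semitones, exactly the major seventh.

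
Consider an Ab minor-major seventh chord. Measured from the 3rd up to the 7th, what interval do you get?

Spelling the chord: Ab, Cb, Eb, G.
That puts Cb below G.
5 letter names make it a fifth; at 8 semitones (a half step wider than perfect) the quality is augmented.

augmented fifth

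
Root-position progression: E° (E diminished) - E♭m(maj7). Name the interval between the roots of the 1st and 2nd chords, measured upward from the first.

The roots are E and E♭.
8 letter names make it an octave; at 11 semitones (a half step narrower than perfect) the quality is diminished.

d8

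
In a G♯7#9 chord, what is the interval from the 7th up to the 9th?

augmented third

The chord tones of G♯7#9 (G♯ dominant seventh sharp nine) are G♯ B♯ D♯ F♯ A𝄪.
So we need the interval from F♯ up to A𝄪.
From F♯ to A𝄪: 5 semitones over a third = augmented.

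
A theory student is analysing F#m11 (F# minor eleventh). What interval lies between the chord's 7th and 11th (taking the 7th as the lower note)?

F#m11: F#, A, C#, E, G#, B.
7th = E; 11th = B.
E up to B spans 5 letter names and 7 semitones — a perfect fifth.

P5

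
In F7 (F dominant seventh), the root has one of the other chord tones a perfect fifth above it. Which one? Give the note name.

C

F7 (F dominant seventh): F–A–C–Eb.
The root is F. A perfect fifth above F is C.
C is the chord's 5th.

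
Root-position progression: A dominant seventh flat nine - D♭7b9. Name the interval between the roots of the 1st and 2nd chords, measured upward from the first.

The roots are A and D♭.
4 letter names make it a fourth; at 4 semitones (a half step narrower than perfect) the quality is diminished.

diminished fourth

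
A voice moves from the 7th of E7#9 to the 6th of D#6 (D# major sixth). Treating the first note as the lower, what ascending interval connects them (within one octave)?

augmented sixth

E7#9 has D as its 7th, and D#6 (D# major sixth) has B# as its 6th.
D up to B# is 10 semitones, a half step wider than a major sixth, so the interval is augmented.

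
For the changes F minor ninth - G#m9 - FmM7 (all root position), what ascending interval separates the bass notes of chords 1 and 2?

The roots are F and G#.
2 letter names make it a second; at 3 semitones (a half step wider than major) the quality is augmented.

augmented second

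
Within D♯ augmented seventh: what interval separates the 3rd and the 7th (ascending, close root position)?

diminished fifth

D♯ augmented seventh: D♯–F𝄪–A𝄪–C♯.
3rd = F𝄪; 7th = C♯.
F𝄪 up to C♯ is 6 semitones, a half step narrower than a perfect fifth, so the interval is diminished.
That tritone between 3rd and 7th is what gives the dominant seventh its pull toward resolution.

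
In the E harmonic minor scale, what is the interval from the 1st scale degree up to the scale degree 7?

The scale runs E F# G A B C D#.
The 1st scale degree is E and the scale degree 7 is D#.
E up to D# spans 7 letter names and 11 semitones — a major seventh.

M7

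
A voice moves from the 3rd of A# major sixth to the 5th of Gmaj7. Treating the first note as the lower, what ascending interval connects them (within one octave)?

diminished 2nd

The 3rd of A# major sixth is C##; the 5th of Gmaj7 is D.
C## up to D is 0 semitones, a whole step narrower than a major second, so the interval is diminished.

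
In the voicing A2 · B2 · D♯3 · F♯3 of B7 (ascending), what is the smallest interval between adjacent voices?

Adjacent intervals: A2→B2 = major second; B2→D♯3 = major third; D♯3→F♯3 = minor third.
The smallest is A2 to B2, a major second (2 semitones).

major 2nd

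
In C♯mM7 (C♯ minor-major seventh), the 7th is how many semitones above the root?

C♯mM7 (C♯ minor-major seventh) is spelled C♯–E–G♯–B♯.
C♯ to B♯ is a major seventh: 11 semitones.

11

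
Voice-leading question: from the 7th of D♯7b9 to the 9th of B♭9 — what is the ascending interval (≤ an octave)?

diminished 8th

The 7th of D♯7b9 is C♯; the 9th of B♭9 is C.
C♯ up to C is 11 semitones, a half step narrower than a perfect octave, so the interval is diminished.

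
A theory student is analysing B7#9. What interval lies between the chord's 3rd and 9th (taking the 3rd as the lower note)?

B7#9 is spelled B–D♯–F♯–A–C𝄪.
So we need the interval from D♯ up to C𝄪.
D♯ up to C𝄪 spans 7 letter names and 11 semitones — a major seventh.

major seventh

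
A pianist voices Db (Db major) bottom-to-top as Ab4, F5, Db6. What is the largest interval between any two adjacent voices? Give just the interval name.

major sixth

Adjacent intervals: Ab4→F5 = major sixth; F5→Db6 = minor sixth.
The largest is Ab4 to F5, a major sixth (9 semitones).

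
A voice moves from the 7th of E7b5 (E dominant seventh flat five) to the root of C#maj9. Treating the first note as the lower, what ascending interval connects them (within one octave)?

major 7th

E7b5 (E dominant seventh flat five) has D as its 7th, and C#maj9 has C# as its root.
Counting 7 letters and 11 half steps from D gives a major seventh.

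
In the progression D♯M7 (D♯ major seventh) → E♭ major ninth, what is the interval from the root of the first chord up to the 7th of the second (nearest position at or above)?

The root of D♯M7 (D♯ major seventh) is D♯; the 7th of E♭ major ninth is D.
From D♯ to D: 11 semitones over an octave = diminished.

diminished octave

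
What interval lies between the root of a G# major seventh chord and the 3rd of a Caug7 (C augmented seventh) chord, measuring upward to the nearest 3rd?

G# major seventh has G# as its root, and Caug7 (C augmented seventh) has E as its 3rd.
6 letter names make it a sixth; at 8 semitones (a half step narrower than major) the quality is minor.

minor sixth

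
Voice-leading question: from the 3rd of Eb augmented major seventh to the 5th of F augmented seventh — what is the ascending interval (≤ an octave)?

Eb augmented major seventh has G as its 3rd, and F augmented seventh has C# as its 5th.
From G to C#: 6 semitones over a fourth = augmented.

augmented fourth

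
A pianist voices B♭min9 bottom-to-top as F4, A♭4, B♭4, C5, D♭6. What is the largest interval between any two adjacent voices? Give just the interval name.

Adjacent intervals: F4→A♭4 = minor third; A♭4→B♭4 = major second; B♭4→C5 = major second; C5→D♭6 = minor ninth.
The largest is C5 to D♭6, a minor ninth (13 semitones).

minor ninth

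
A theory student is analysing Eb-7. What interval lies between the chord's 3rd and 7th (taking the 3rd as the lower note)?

perfect 5th

The chord tones of Eb minor seventh are Eb, Gb, Bb, Db.
The 3rd is Gb and the 7th is Db.
Counting 5 letters and 7 half steps from Gb gives a perfect fifth.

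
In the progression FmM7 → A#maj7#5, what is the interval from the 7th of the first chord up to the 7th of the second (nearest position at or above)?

augmented third

FmM7 has E as its 7th, and A#maj7#5 has G## as its 7th.
From E to G##: 5 semitones over a third = augmented.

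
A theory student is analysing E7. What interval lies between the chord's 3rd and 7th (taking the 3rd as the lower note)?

diminished 5th

E dominant seventh is spelled E, G♯, B, D.
So we need the interval from G♯ up to D.
5 letter names make it a fifth; at 6 semitones (a half step narrower than perfect) the quality is diminished.
This 3–7 tritone is the characteristic tension at the heart of the dominant sound.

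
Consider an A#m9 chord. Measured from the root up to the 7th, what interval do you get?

Spelling the chord: A#-C#-E#-G#-B#.
The root is A# and the 7th is G#.
A# up to G# is 10 semitones, a half step narrower than a major seventh, so the interval is minor.

minor 7th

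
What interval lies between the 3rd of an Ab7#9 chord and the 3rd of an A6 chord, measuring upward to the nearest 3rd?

A1

The 3rd of Ab7#9 is C; the 3rd of A6 is C#.
C up to C# is 1 semitone, a half step wider than a perfect unison, so the interval is augmented.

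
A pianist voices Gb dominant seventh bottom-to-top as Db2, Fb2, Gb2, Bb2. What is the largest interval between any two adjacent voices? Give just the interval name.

Adjacent intervals: Db2→Fb2 = minor third; Fb2→Gb2 = major second; Gb2→Bb2 = major third.
The largest is Gb2 to Bb2, a major third (4 semitones).

major 3rd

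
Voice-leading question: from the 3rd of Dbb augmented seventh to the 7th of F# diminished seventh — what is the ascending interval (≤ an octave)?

The 3rd of Dbb augmented seventh is Fb; the 7th of F# diminished seventh is Eb.
Counting 7 letters and 11 half steps from Fb gives a major seventh.

major 7th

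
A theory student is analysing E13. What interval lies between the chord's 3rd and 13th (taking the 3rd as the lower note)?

perfect 11th

E13: E-G#-B-D-F#-C#.
So we need the interval from G# up to C#.
Counting 11 letters and 17 half steps from G# gives a perfect eleventh.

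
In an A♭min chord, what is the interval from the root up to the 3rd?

minor third

The chord tones of A♭m are A♭, C♭, E♭.
That puts A♭ below C♭.
A♭ up to C♭ is 3 semitones, a half step narrower than a major third, so the interval is minor.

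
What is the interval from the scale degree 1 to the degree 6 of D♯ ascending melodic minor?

M6

Spelling D♯ ascending melodic minor: D♯ E♯ F♯ G♯ A♯ B♯ C𝄪.
That puts D♯ below B♯.
Counting 6 letters and 9 half steps from D♯ gives a major sixth.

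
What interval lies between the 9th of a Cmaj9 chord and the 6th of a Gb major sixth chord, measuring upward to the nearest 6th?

The 9th of Cmaj9 is D; the 6th of Gb major sixth is Eb.
From D to Eb: 1 semitone over a second = minor.

minor second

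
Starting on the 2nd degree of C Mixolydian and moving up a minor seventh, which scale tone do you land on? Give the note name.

The scale is C D E F G A B♭.
The 2nd degree is D; a minor seventh above that is C — scale degree 1.

C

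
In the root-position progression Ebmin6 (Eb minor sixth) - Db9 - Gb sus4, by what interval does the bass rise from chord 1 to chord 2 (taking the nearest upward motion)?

The roots are Eb and Db.
Eb up to Db is 10 semitones, a half step narrower than a major seventh, so the interval is minor.

m7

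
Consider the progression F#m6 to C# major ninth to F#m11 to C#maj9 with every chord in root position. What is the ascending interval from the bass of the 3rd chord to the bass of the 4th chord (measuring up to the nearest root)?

The roots are F# and C#.
From F# to C# is 7 semitones, exactly the perfect fifth.

P5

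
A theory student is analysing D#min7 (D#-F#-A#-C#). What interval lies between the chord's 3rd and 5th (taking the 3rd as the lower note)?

major third

So we need the interval from F# up to A#.
F# up to A# spans 3 letter names and 4 semitones — a major third.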